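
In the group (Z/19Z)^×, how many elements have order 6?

2

φ(19) = 19 − 1 = 18 = 2 · 3^2.
In a cyclic group of order 18, there are φ(d) elements of order d for each divisor d of 18, and zero for non-divisors.
6 = 2 · 3 divides 18, and φ(6) = 2.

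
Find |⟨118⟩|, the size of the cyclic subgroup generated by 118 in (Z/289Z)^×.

34

By Lagrange's theorem, ord_289(118) divides φ(289) = φ(17^2) = 17·(17−1) = 272 = 2^4 · 17.
Divisors of 272: 1, 2, 4, 8, 16, 17, 34, 68, 136, 272.
Compute 118^d (mod 289) for the divisors d until we hit 1:
118^1 ≡ 118 (mod 289)
118^2 ≡ 52 (mod 289)
118^4 ≡ 103 (mod 289)
118^8 ≡ 205 (mod 289)
118^16 ≡ 120 (mod 289)
118^17 ≡ 288 (mod 289)
118^34 ≡ 1 (mod 289) ✓
Therefore the multiplicative order of 118 modulo 289 is 34.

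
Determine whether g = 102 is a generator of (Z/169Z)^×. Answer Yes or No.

Yes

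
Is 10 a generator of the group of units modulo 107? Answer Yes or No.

No

φ(107) = 107 − 1 = 106 = 2 · 53.
It suffices to check that the order of 10 is not a proper divisor of 106: compute 10^(106/q) for q ∈ {2, 53}.
10^53 ≡ 1 (mod 107)  [q = 2: ≡ 1 ✗]
10^2 ≡ 100 (mod 107)  [q = 53: ≢ 1 ✓]
Since 10^53 ≡ 1, the order of 10 divides 53 < 106, so 10 is not a primitive root.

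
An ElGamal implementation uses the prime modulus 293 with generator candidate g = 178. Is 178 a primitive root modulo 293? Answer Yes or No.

No

φ(293) = 293 − 1 = 292 = 2^2 · 73.
An element g generates (Z/293Z)^× iff g^(292/q) ≢ 1 (mod 293) for each prime q ∈ {2, 73}.
178^146 ≡ 1 (mod 293)  [q = 2: ≡ 1 ✗]
178^4 ≡ 135 (mod 293)  [q = 73: ≢ 1 ✓]
The check at q = 2 fails, so 178 generates a proper subgroup.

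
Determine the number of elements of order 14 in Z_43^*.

φ(43) = 43 − 1 = 42 = 2 · 3 · 7.
Since (Z/43Z)^× is cyclic of order 42, the number of elements of order d is φ(d) when d | 42 and 0 otherwise.
14 = 2 · 7 divides 42, and φ(14) = 6.

6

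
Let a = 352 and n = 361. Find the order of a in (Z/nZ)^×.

By Lagrange's theorem, ord_361(352) divides φ(361) = φ(19^2) = 19·(19−1) = 342 = 2 · 3^2 · 19.
Divisors of 342: 1, 2, 3, 6, 9, 18, 19, 38, 57, 114, 171, 342.
Check 352^d mod 361 for each divisor in increasing order:
352^1 ≡ 352 (mod 361)
352^2 ≡ 81 (mod 361)
352^3 ≡ 354 (mod 361)
352^6 ≡ 49 (mod 361)
352^9 ≡ 18 (mod 361)
352^18 ≡ 324 (mod 361)
352^19 ≡ 333 (mod 361)
352^38 ≡ 62 (mod 361)
352^57 ≡ 69 (mod 361)
352^114 ≡ 68 (mod 361)
352^171 ≡ 360 (mod 361)
352^342 ≡ 1 (mod 361) ✓
The smallest such exponent is 342, so the order of 352 is 342.

342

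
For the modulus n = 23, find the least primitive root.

5

φ(23) = 23 − 1 = 22 = 2 · 11.
g is a primitive root iff g^(22/q) ≢ 1 (mod 23) for each prime q ∈ {2, 11}.
g = 2: 2^11 ≡ 1 — hits 1, so not a primitive root.
g = 3: 3^11 ≡ 1 — hits 1, so not a primitive root.
g = 4: 4^11 ≡ 1 — hits 1, so not a primitive root.
g = 5: 5^11 ≡ 22; 5^2 ≡ 2 — none is 1, so 5 is a primitive root.
Hence the least primitive root of 23 is 5.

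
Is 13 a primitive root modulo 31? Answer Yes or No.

Yes

φ(31) = 31 − 1 = 30 = 2 · 3 · 5.
Test 13^(30/q) mod 31 for each prime factor q of 30:
13^15 ≡ 30 (mod 31)  [q = 2: ≢ 1 ✓]
13^10 ≡ 5 (mod 31)  [q = 3: ≢ 1 ✓]
13^6 ≡ 16 (mod 31)  [q = 5: ≢ 1 ✓]
None equal 1, so ord_31(13) = 30: 13 is a primitive root.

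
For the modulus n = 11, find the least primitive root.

φ(11) = 11 − 1 = 10 = 2 · 5.
Test candidates g = 2, 3, … against the prime factors q ∈ {2, 5} of φ(11): g is a generator iff g^(10/q) ≢ 1 for every such q.
g = 2: 2^5 ≡ 10; 2^2 ≡ 4 — none is 1, so 2 is a primitive root.
So 2 is the smallest generator of (Z/11Z)^×.

2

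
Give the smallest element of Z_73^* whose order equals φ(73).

5

φ(73) = 73 − 1 = 72 = 2^3 · 3^2.
g is a primitive root iff g^(72/q) ≢ 1 (mod 73) for each prime q ∈ {2, 3}.
g = 2: 2^36 ≡ 1 — hits 1, so not a primitive root.
g = 3: 3^36 ≡ 1 — hits 1, so not a primitive root.
g = 4: 4^36 ≡ 1 — hits 1, so not a primitive root.
g = 5: 5^36 ≡ 72; 5^24 ≡ 8 — none is 1, so 5 is a primitive root.
So 5 is the smallest generator of (Z/73Z)^×.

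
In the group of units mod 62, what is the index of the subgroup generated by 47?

6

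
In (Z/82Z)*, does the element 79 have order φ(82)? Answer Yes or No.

φ(82) = φ(2)·φ(41) = 1·40 = 40 = 2^3 · 5.
79 is a primitive root mod 82 iff 79^(φ(82)/q) ≢ 1 for every prime q | φ(82), i.e. q ∈ {2, 5}.
79^20 ≡ 81 (mod 82)  [q = 2: ≢ 1 ✓]
79^8 ≡ 1 (mod 82)  [q = 5: ≡ 1 ✗]
The check at q = 5 fails, so 79 generates a proper subgroup.

No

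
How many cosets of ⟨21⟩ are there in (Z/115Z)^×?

4

ord(21) | φ(115) = φ(5·23) = (5−1)·(23−1) = 4·22 = 88 = 2^3 · 11.
Divisors of 88: 1, 2, 4, 8, 11, 22, 44, 88.
Compute 21^d (mod 115) for the divisors d until we hit 1:
21^1 ≡ 21 (mod 115)
21^2 ≡ 96 (mod 115)
21^4 ≡ 16 (mod 115)
21^8 ≡ 26 (mod 115)
21^11 ≡ 91 (mod 115)
21^22 ≡ 1 (mod 115) ✓
The order of 21 is 22, so the subgroup it generates has 22 elements.
Index = |(Z/115Z)^×| / |⟨21⟩| = 88 / 22 = 4.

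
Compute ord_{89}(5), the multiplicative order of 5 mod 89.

ord(5) | φ(89) = 89 − 1 = 88 = 2^3 · 11.
Divisors of 88: 1, 2, 4, 8, 11, 22, 44, 88.
Compute 5^d (mod 89) for the divisors d until we hit 1:
5^1 ≡ 5
5^2 ≡ 25
5^4 ≡ 2
5^8 ≡ 4
5^11 ≡ 55
5^22 ≡ 88
5^44 ≡ 1
Hence ord(5) = 44.

44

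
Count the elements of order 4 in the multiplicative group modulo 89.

2

φ(89) = 89 − 1 = 88 = 2^3 · 11.
In a cyclic group of order 88, there are φ(d) elements of order d for each divisor d of 88, and zero for non-divisors.
4 = 2^2 divides 88, and φ(4) = 2.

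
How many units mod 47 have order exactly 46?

22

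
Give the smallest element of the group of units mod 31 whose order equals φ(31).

φ(31) = 31 − 1 = 30 = 2 · 3 · 5.
Test candidates g = 2, 3, … against the prime factors q ∈ {2, 3, 5} of φ(31): g is a generator iff g^(30/q) ≢ 1 for every such q.
g = 2: 2^15 ≡ 1 — hits 1, so not a primitive root.
g = 3: 3^15 ≡ 30; 3^10 ≡ 25; 3^6 ≡ 16 — none is 1, so 3 is a primitive root.
The smallest primitive root modulo 31 is 3.

3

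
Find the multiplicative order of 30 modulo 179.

178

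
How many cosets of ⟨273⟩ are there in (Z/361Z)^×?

By Lagrange's theorem, ord_361(273) divides φ(361) = φ(19^2) = 19·(19−1) = 342 = 2 · 3^2 · 19.
Divisors of 342: 1, 2, 3, 6, 9, 18, 19, 38, 57, 114, 171, 342.
Check 273^d mod 361 for each divisor in increasing order:
273^1 ≡ 273 (mod 361)
273^2 ≡ 163 (mod 361)
273^3 ≡ 96 (mod 361)
273^6 ≡ 191 (mod 361)
273^9 ≡ 286 (mod 361)
273^18 ≡ 210 (mod 361)
273^19 ≡ 292 (mod 361)
273^38 ≡ 68 (mod 361)
273^57 ≡ 1 (mod 361) ✓
Thus |⟨273⟩| = ord(273) = 57.
Index = |(Z/361Z)^×| / |⟨273⟩| = 342 / 57 = 6.

6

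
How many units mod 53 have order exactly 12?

0

φ(53) = 53 − 1 = 52 = 2^2 · 13.
In a cyclic group of order 52, there are φ(d) elements of order d for each divisor d of 52, and zero for non-divisors.
Since 12 ∤ 52, the count is 0.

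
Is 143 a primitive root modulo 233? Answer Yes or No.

φ(233) = 233 − 1 = 232 = 2^3 · 29.
It suffices to check that the order of 143 is not a proper divisor of 232: compute 143^(232/q) for q ∈ {2, 29}.
143^116 ≡ 232 (mod 233)  [q = 2: ≢ 1 ✓]
143^8 ≡ 16 (mod 233)  [q = 29: ≢ 1 ✓]
None equal 1, so ord_233(143) = 232: 143 is a primitive root.

Yes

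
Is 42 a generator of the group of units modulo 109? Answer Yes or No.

Yes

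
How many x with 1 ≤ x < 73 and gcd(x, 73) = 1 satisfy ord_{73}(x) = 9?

φ(73) = 73 − 1 = 72 = 2^3 · 3^2.
(Z/73Z)^× is cyclic (|G| = 72); a cyclic group of order m has exactly φ(d) elements of each order d | m, and none otherwise.
9 = 3^2 divides 72, and φ(9) = 6.

6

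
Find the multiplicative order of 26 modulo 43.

42

The order of 26 must divide φ(43) = 43 − 1 = 42 = 2 · 3 · 7.
Divisors of 42: 1, 2, 3, 6, 7, 14, 21, 42.
Evaluate successive powers at the divisors of 42:
26^1 ≡ 26
26^2 ≡ 31
26^3 ≡ 32
26^6 ≡ 35
26^7 ≡ 7
26^14 ≡ 6
26^21 ≡ 42
26^42 ≡ 1
Hence ord(26) = 42.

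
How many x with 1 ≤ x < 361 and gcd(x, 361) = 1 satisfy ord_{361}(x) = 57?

36

φ(361) = φ(19^2) = 19·(19−1) = 342 = 2 · 3^2 · 19.
(Z/361Z)^× is cyclic (|G| = 342); a cyclic group of order m has exactly φ(d) elements of each order d | m, and none otherwise.
57 = 3 · 19 divides 342, and φ(57) = 36.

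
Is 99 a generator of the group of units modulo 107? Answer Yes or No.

No

φ(107) = 107 − 1 = 106 = 2 · 53.
It suffices to check that the order of 99 is not a proper divisor of 106: compute 99^(106/q) for q ∈ {2, 53}.
99^53 ≡ 1 (mod 107)  [q = 2: ≡ 1 ✗]
99^2 ≡ 64 (mod 107)  [q = 53: ≢ 1 ✓]
Since 99^53 ≡ 1, the order of 99 divides 53 < 106, so 99 is not a primitive root.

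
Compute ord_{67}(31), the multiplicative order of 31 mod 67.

66

ord(31) | φ(67) = 67 − 1 = 66 = 2 · 3 · 11.
Divisors of 66: 1, 2, 3, 6, 11, 22, 33, 66.
Evaluate successive powers at the divisors of 66:
31^1 ≡ 31
31^2 ≡ 23
31^3 ≡ 43
31^6 ≡ 40
31^11 ≡ 30
31^22 ≡ 29
31^33 ≡ 66
31^66 ≡ 1
Therefore the multiplicative order of 31 modulo 67 is 66.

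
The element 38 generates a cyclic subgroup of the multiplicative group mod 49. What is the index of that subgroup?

Since 38 ∈ (Z/49Z)^×, its order divides φ(49) = φ(7^2) = 7·(7−1) = 42 = 2 · 3 · 7.
Divisors of 42: 1, 2, 3, 6, 7, 14, 21, 42.
Compute 38^d (mod 49) for the divisors d until we hit 1:
38^1 ≡ 38 (mod 49)
38^2 ≡ 23 (mod 49)
38^3 ≡ 41 (mod 49)
38^6 ≡ 15 (mod 49)
38^7 ≡ 31 (mod 49)
38^14 ≡ 30 (mod 49)
38^21 ≡ 48 (mod 49)
38^42 ≡ 1 (mod 49) ✓
Thus |⟨38⟩| = ord(38) = 42.
[(Z/49Z)^× : ⟨38⟩] = 42/42 = 1.

1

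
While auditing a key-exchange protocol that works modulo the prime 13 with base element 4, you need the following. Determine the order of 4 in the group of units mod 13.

6

ord(4) | φ(13) = 13 − 1 = 12 = 2^2 · 3.
Divisors of 12: 1, 2, 3, 4, 6, 12.
Test each divisor d:
4^1 ≡ 4
4^2 ≡ 3
4^3 ≡ 12
4^4 ≡ 9
4^6 ≡ 1
The smallest such exponent is 6, so the order of 4 is 6.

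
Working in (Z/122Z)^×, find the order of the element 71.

By Lagrange's theorem, ord_122(71) divides φ(122) = φ(2)·φ(61) = 1·60 = 60 = 2^2 · 3 · 5.
Divisors of 60: 1, 2, 3, 4, 5, 6, 10, 12, 15, 20, 30, 60.
Evaluate successive powers at the divisors of 60:
71^1 ≡ 71 (mod 122)
71^2 ≡ 39 (mod 122)
71^3 ≡ 85 (mod 122)
71^4 ≡ 57 (mod 122)
71^5 ≡ 21 (mod 122)
71^6 ≡ 27 (mod 122)
71^10 ≡ 75 (mod 122)
71^12 ≡ 119 (mod 122)
71^15 ≡ 111 (mod 122)
71^20 ≡ 13 (mod 122)
71^30 ≡ 121 (mod 122)
71^60 ≡ 1 (mod 122) ✓
So ord_122(71) = 60.

60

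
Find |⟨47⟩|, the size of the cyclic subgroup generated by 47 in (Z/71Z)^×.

70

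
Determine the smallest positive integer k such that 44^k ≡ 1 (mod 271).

45

Since 44 ∈ (Z/271Z)^×, its order divides φ(271) = 271 − 1 = 270 = 2 · 3^3 · 5.
Divisors of 270: 1, 2, 3, 5, 6, 9, 10, 15, 18, 27, 30, 45, 54, 90, 135, 270.
Check 44^d mod 271 for each divisor in increasing order:
44^1 ≡ 44
44^2 ≡ 39
44^3 ≡ 90
44^5 ≡ 258
44^6 ≡ 241
44^9 ≡ 10
44^10 ≡ 169
44^15 ≡ 242
44^18 ≡ 100
44^27 ≡ 187
44^30 ≡ 28
44^45 ≡ 1
Therefore the multiplicative order of 44 modulo 271 is 45.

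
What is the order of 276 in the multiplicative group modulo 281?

ord(276) | φ(281) = 281 − 1 = 280 = 2^3 · 5 · 7.
Divisors of 280: 1, 2, 4, 5, 7, 8, 10, 14, 20, 28, 35, 40, 56, 70, 140, 280.
Test each divisor d:
276^1 ≡ 276 (mod 281)
276^2 ≡ 25 (mod 281)
276^4 ≡ 63 (mod 281)
276^5 ≡ 247 (mod 281)
276^7 ≡ 274 (mod 281)
276^8 ≡ 35 (mod 281)
276^10 ≡ 32 (mod 281)
276^14 ≡ 49 (mod 281)
276^20 ≡ 181 (mod 281)
276^28 ≡ 153 (mod 281)
276^35 ≡ 53 (mod 281)
276^40 ≡ 165 (mod 281)
276^56 ≡ 86 (mod 281)
276^70 ≡ 280 (mod 281)
276^140 ≡ 1 (mod 281) ✓
The smallest such exponent is 140, so the order of 276 is 140.

140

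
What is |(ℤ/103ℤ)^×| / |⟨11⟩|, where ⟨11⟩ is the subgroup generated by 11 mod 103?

Since 11 ∈ (Z/103Z)^×, its order divides φ(103) = 103 − 1 = 102 = 2 · 3 · 17.
Divisors of 102: 1, 2, 3, 6, 17, 34, 51, 102.
Evaluate successive powers at the divisors of 102:
11^1 ≡ 11 (mod 103)
11^2 ≡ 18 (mod 103)
11^3 ≡ 95 (mod 103)
11^6 ≡ 64 (mod 103)
11^17 ≡ 57 (mod 103)
11^34 ≡ 56 (mod 103)
11^51 ≡ 102 (mod 103)
11^102 ≡ 1 (mod 103) ✓
Thus |⟨11⟩| = ord(11) = 102.
Index = |(Z/103Z)^×| / |⟨11⟩| = 102 / 102 = 1.

1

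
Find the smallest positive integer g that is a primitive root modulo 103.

φ(103) = 103 − 1 = 102 = 2 · 3 · 17.
Test candidates g = 2, 3, … against the prime factors q ∈ {2, 3, 17} of φ(103): g is a generator iff g^(102/q) ≢ 1 for every such q.
g = 2: 2^51 ≡ 1 — hits 1, so not a primitive root.
g = 3: 3^51 ≡ 102; 3^34 ≡ 1 — hits 1, so not a primitive root.
g = 4: 4^51 ≡ 1 — hits 1, so not a primitive root.
g = 5: 5^51 ≡ 102; 5^34 ≡ 56; 5^6 ≡ 72 — none is 1, so 5 is a primitive root.
So 5 is the smallest generator of (Z/103Z)^×.

5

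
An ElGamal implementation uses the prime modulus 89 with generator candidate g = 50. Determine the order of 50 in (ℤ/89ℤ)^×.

22

Since 50 ∈ (Z/89Z)^×, its order divides φ(89) = 89 − 1 = 88 = 2^3 · 11.
Divisors of 88: 1, 2, 4, 8, 11, 22, 44, 88.
Test each divisor d:
50^1 ≡ 50 (mod 89)
50^2 ≡ 8 (mod 89)
50^4 ≡ 64 (mod 89)
50^8 ≡ 2 (mod 89)
50^11 ≡ 88 (mod 89)
50^22 ≡ 1 (mod 89) ✓
Therefore the multiplicative order of 50 modulo 89 is 22.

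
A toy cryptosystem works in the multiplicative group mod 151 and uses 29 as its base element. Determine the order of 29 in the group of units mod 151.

25

By Lagrange's theorem, ord_151(29) divides φ(151) = 151 − 1 = 150 = 2 · 3 · 5^2.
Divisors of 150: 1, 2, 3, 5, 6, 10, 15, 25, 30, 50, 75, 150.
Check 29^d mod 151 for each divisor in increasing order:
29^1 ≡ 29
29^2 ≡ 86
29^3 ≡ 78
29^5 ≡ 64
29^6 ≡ 44
29^10 ≡ 19
29^15 ≡ 8
29^25 ≡ 1
Hence ord(29) = 25.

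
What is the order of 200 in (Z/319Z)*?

140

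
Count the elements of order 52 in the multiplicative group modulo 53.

24

φ(53) = 53 − 1 = 52 = 2^2 · 13.
(Z/53Z)^× is cyclic (|G| = 52); a cyclic group of order m has exactly φ(d) elements of each order d | m, and none otherwise.
52 = 2^2 · 13 divides 52, and φ(52) = 24.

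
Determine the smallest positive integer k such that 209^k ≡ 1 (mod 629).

144

Since 209 ∈ (Z/629Z)^×, its order divides φ(629) = φ(17·37) = (17−1)·(37−1) = 16·36 = 576 = 2^6 · 3^2.
Divisors of 576: 1, 2, 3, 4, 6, 8, 9, 12, 16, 18, 24, 32, 36, 48, 64, 72, 96, 144, 192, 288, 576.
Compute 209^d (mod 629) for the divisors d until we hit 1:
209^1 ≡ 209
209^2 ≡ 280
209^3 ≡ 23
209^4 ≡ 404
209^6 ≡ 529
209^8 ≡ 305
209^9 ≡ 216
209^12 ≡ 565
209^16 ≡ 562
209^18 ≡ 110
209^24 ≡ 322
209^32 ≡ 86
209^36 ≡ 149
209^48 ≡ 528
209^64 ≡ 477
209^72 ≡ 186
209^96 ≡ 137
209^144 ≡ 1
Hence ord(209) = 144.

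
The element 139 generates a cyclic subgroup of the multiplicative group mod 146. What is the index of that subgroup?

3

ord(139) | φ(146) = φ(2)·φ(73) = 1·72 = 72 = 2^3 · 3^2.
Divisors of 72: 1, 2, 3, 4, 6, 8, 9, 12, 18, 24, 36, 72.
Compute 139^d (mod 146) for the divisors d until we hit 1:
139^1 ≡ 139 (mod 146)
139^2 ≡ 49 (mod 146)
139^3 ≡ 95 (mod 146)
139^4 ≡ 65 (mod 146)
139^6 ≡ 119 (mod 146)
139^8 ≡ 137 (mod 146)
139^9 ≡ 63 (mod 146)
139^12 ≡ 145 (mod 146)
139^18 ≡ 27 (mod 146)
139^24 ≡ 1 (mod 146) ✓
Thus |⟨139⟩| = ord(139) = 24.
Index = |(Z/146Z)^×| / |⟨139⟩| = 72 / 24 = 3.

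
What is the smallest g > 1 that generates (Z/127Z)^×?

φ(127) = 127 − 1 = 126 = 2 · 3^2 · 7.
g is a primitive root iff g^(126/q) ≢ 1 (mod 127) for each prime q ∈ {2, 3, 7}.
g = 2: 2^63 ≡ 1 — hits 1, so not a primitive root.
g = 3: 3^63 ≡ 126; 3^42 ≡ 107; 3^18 ≡ 4 — none is 1, so 3 is a primitive root.
The smallest primitive root modulo 127 is 3.

3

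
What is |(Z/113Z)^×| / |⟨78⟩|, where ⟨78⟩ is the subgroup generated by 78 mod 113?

By Lagrange's theorem, ord_113(78) divides φ(113) = 113 − 1 = 112 = 2^4 · 7.
Divisors of 112: 1, 2, 4, 7, 8, 14, 16, 28, 56, 112.
Check 78^d mod 113 for each divisor in increasing order:
78^1 ≡ 78
78^2 ≡ 95
78^4 ≡ 98
78^7 ≡ 42
78^8 ≡ 112
78^14 ≡ 69
78^16 ≡ 1
So ord_113(78) = 16, hence |⟨78⟩| = 16.
The index is φ(113) / ord(78) = 112 / 16 = 7.

7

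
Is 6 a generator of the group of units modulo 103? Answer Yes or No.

Yes

φ(103) = 103 − 1 = 102 = 2 · 3 · 17.
6 is a primitive root mod 103 iff 6^(φ(103)/q) ≢ 1 for every prime q | φ(103), i.e. q ∈ {2, 3, 17}.
6^51 ≡ 102 (mod 103)  [q = 2: ≢ 1 ✓]
6^34 ≡ 46 (mod 103)  [q = 3: ≢ 1 ✓]
6^6 ≡ 100 (mod 103)  [q = 17: ≢ 1 ✓]
All checks pass, so 6 has order 102 and is a primitive root modulo 103.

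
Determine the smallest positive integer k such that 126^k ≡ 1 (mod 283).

ord(126) | φ(283) = 283 − 1 = 282 = 2 · 3 · 47.
Divisors of 282: 1, 2, 3, 6, 47, 94, 141, 282.
Evaluate successive powers at the divisors of 282:
126^1 ≡ 126 (mod 283)
126^2 ≡ 28 (mod 283)
126^3 ≡ 132 (mod 283)
126^6 ≡ 161 (mod 283)
126^47 ≡ 239 (mod 283)
126^94 ≡ 238 (mod 283)
126^141 ≡ 282 (mod 283)
126^282 ≡ 1 (mod 283) ✓
Hence ord(126) = 282.

282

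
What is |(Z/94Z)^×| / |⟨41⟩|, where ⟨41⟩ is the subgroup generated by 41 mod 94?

1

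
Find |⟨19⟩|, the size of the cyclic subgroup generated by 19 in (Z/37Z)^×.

36

By Lagrange's theorem, ord_37(19) divides φ(37) = 37 − 1 = 36 = 2^2 · 3^2.
Divisors of 36: 1, 2, 3, 4, 6, 9, 12, 18, 36.
Evaluate successive powers at the divisors of 36:
19^1 ≡ 19
19^2 ≡ 28
19^3 ≡ 14
19^4 ≡ 7
19^6 ≡ 11
19^9 ≡ 6
19^12 ≡ 10
19^18 ≡ 36
19^36 ≡ 1
The smallest such exponent is 36, so the order of 19 is 36.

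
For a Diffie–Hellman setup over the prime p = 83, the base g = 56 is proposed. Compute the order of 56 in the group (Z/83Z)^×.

Since 56 ∈ (Z/83Z)^×, its order divides φ(83) = 83 − 1 = 82 = 2 · 41.
Divisors of 82: 1, 2, 41, 82.
Check 56^d mod 83 for each divisor in increasing order:
56^1 ≡ 56
56^2 ≡ 65
56^41 ≡ 82
56^82 ≡ 1
Therefore the multiplicative order of 56 modulo 83 is 82.

82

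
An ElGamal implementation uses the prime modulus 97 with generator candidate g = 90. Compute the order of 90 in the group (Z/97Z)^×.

96

ord(90) | φ(97) = 97 − 1 = 96 = 2^5 · 3.
Divisors of 96: 1, 2, 3, 4, 6, 8, 12, 16, 24, 32, 48, 96.
Test each divisor d:
90^1 ≡ 90 (mod 97)
90^2 ≡ 49 (mod 97)
90^3 ≡ 45 (mod 97)
90^4 ≡ 73 (mod 97)
90^6 ≡ 85 (mod 97)
90^8 ≡ 91 (mod 97)
90^12 ≡ 47 (mod 97)
90^16 ≡ 36 (mod 97)
90^24 ≡ 75 (mod 97)
90^32 ≡ 35 (mod 97)
90^48 ≡ 96 (mod 97)
90^96 ≡ 1 (mod 97) ✓
So ord_97(90) = 96.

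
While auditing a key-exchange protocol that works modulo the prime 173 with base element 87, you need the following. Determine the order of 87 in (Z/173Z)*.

172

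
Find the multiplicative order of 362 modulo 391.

176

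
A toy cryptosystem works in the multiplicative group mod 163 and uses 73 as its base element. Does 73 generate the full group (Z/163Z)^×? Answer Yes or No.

Yes

φ(163) = 163 − 1 = 162 = 2 · 3^4.
It suffices to check that the order of 73 is not a proper divisor of 162: compute 73^(162/q) for q ∈ {2, 3}.
73^81 ≡ 162 (mod 163)  [q = 2: ≢ 1 ✓]
73^54 ≡ 58 (mod 163)  [q = 3: ≢ 1 ✓]
All checks pass, so 73 has order 162 and is a primitive root modulo 163.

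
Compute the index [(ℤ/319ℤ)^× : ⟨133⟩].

70

ord(133) | φ(319) = φ(11·29) = (11−1)·(29−1) = 10·28 = 280 = 2^3 · 5 · 7.
Divisors of 280: 1, 2, 4, 5, 7, 8, 10, 14, 20, 28, 35, 40, 56, 70, 140, 280.
Check 133^d mod 319 for each divisor in increasing order:
133^1 ≡ 133 (mod 319)
133^2 ≡ 144 (mod 319)
133^4 ≡ 1 (mod 319) ✓
Thus |⟨133⟩| = ord(133) = 4.
The index is φ(319) / ord(133) = 280 / 4 = 70.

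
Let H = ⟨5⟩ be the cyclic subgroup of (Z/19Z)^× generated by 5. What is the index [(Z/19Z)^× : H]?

2

By Lagrange's theorem, ord_19(5) divides φ(19) = 19 − 1 = 18 = 2 · 3^2.
Divisors of 18: 1, 2, 3, 6, 9, 18.
Evaluate successive powers at the divisors of 18:
5^1 ≡ 5 (mod 19)
5^2 ≡ 6 (mod 19)
5^3 ≡ 11 (mod 19)
5^6 ≡ 7 (mod 19)
5^9 ≡ 1 (mod 19) ✓
The order of 5 is 9, so the subgroup it generates has 9 elements.
Index = |(Z/19Z)^×| / |⟨5⟩| = 18 / 9 = 2.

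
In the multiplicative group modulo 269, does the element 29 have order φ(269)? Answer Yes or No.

φ(269) = 269 − 1 = 268 = 2^2 · 67.
29 is a primitive root mod 269 iff 29^(φ(269)/q) ≢ 1 for every prime q | φ(269), i.e. q ∈ {2, 67}.
29^134 ≡ 268 (mod 269)  [q = 2: ≢ 1 ✓]
29^4 ≡ 80 (mod 269)  [q = 67: ≢ 1 ✓]
None equal 1, so ord_269(29) = 268: 29 is a primitive root.

Yes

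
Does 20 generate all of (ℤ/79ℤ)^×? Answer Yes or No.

φ(79) = 79 − 1 = 78 = 2 · 3 · 13.
20 is a primitive root mod 79 iff 20^(φ(79)/q) ≢ 1 for every prime q | φ(79), i.e. q ∈ {2, 3, 13}.
20^39 ≡ 1 (mod 79)  [q = 2: ≡ 1 ✗]
20^26 ≡ 23 (mod 79)  [q = 3: ≢ 1 ✓]
20^6 ≡ 46 (mod 79)  [q = 13: ≢ 1 ✓]
20^39 ≡ 1 shows ord(20) | 39, strictly less than φ(79); not a primitive root.

No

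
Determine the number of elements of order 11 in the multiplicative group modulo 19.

φ(19) = 19 − 1 = 18 = 2 · 3^2.
(Z/19Z)^× is cyclic (|G| = 18); a cyclic group of order m has exactly φ(d) elements of each order d | m, and none otherwise.
11 does not divide 18, so no element of (Z/19Z)^× has order 11.

0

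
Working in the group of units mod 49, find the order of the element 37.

21

The order of 37 must divide φ(49) = φ(7^2) = 7·(7−1) = 42 = 2 · 3 · 7.
Divisors of 42: 1, 2, 3, 6, 7, 14, 21, 42.
Evaluate successive powers at the divisors of 42:
37^1 ≡ 37 (mod 49)
37^2 ≡ 46 (mod 49)
37^3 ≡ 36 (mod 49)
37^6 ≡ 22 (mod 49)
37^7 ≡ 30 (mod 49)
37^14 ≡ 18 (mod 49)
37^21 ≡ 1 (mod 49) ✓
Therefore the multiplicative order of 37 modulo 49 is 21.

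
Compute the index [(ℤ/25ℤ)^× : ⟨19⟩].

2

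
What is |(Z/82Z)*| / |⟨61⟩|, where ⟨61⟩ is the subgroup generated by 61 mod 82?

2

The order of 61 must divide φ(82) = φ(2)·φ(41) = 1·40 = 40 = 2^3 · 5.
Divisors of 40: 1, 2, 4, 5, 8, 10, 20, 40.
Test each divisor d:
61^1 ≡ 61 (mod 82)
61^2 ≡ 31 (mod 82)
61^4 ≡ 59 (mod 82)
61^5 ≡ 73 (mod 82)
61^8 ≡ 37 (mod 82)
61^10 ≡ 81 (mod 82)
61^20 ≡ 1 (mod 82) ✓
The order of 61 is 20, so the subgroup it generates has 20 elements.
Index = |(Z/82Z)^×| / |⟨61⟩| = 40 / 20 = 2.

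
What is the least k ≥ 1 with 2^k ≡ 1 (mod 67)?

66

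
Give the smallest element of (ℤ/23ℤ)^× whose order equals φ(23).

5

φ(23) = 23 − 1 = 22 = 2 · 11.
Test candidates g = 2, 3, … against the prime factors q ∈ {2, 11} of φ(23): g is a generator iff g^(22/q) ≢ 1 for every such q.
g = 2: 2^11 ≡ 1 — hits 1, so not a primitive root.
g = 3: 3^11 ≡ 1 — hits 1, so not a primitive root.
g = 4: 4^11 ≡ 1 — hits 1, so not a primitive root.
g = 5: 5^11 ≡ 22; 5^2 ≡ 2 — none is 1, so 5 is a primitive root.
The smallest primitive root modulo 23 is 5.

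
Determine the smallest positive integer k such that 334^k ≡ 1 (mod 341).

Since 334 ∈ (Z/341Z)^×, its order divides φ(341) = φ(11·31) = (11−1)·(31−1) = 10·30 = 300 = 2^2 · 3 · 5^2.
Divisors of 300: 1, 2, 3, 4, 5, 6, 10, 12, 15, 20, 25, 30, 50, 60, 75, 100, 150, 300.
Compute 334^d (mod 341) for the divisors d until we hit 1:
334^1 ≡ 334
334^2 ≡ 49
334^3 ≡ 339
334^4 ≡ 14
334^5 ≡ 243
334^6 ≡ 4
334^10 ≡ 56
334^12 ≡ 16
334^15 ≡ 309
334^20 ≡ 67
334^25 ≡ 254
334^30 ≡ 1
The smallest such exponent is 30, so the order of 334 is 30.

30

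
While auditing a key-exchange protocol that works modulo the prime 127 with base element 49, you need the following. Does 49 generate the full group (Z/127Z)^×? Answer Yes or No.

φ(127) = 127 − 1 = 126 = 2 · 3^2 · 7.
Test 49^(126/q) mod 127 for each prime factor q of 126:
49^63 ≡ 1 (mod 127)  [q = 2: ≡ 1 ✗]
49^42 ≡ 19 (mod 127)  [q = 3: ≢ 1 ✓]
49^18 ≡ 32 (mod 127)  [q = 7: ≢ 1 ✓]
49^63 ≡ 1 shows ord(49) | 63, strictly less than φ(127); not a primitive root.

No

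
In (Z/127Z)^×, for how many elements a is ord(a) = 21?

φ(127) = 127 − 1 = 126 = 2 · 3^2 · 7.
(Z/127Z)^× is cyclic (|G| = 126); a cyclic group of order m has exactly φ(d) elements of each order d | m, and none otherwise.
21 = 3 · 7 divides 126, and φ(21) = 12.

12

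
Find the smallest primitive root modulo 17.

φ(17) = 17 − 1 = 16 = 2^4.
Test candidates g = 2, 3, … against the prime factors q ∈ {2} of φ(17): g is a generator iff g^(16/q) ≢ 1 for every such q.
g = 2: 2^8 ≡ 1 — hits 1, so not a primitive root.
g = 3: 3^8 ≡ 16 — none is 1, so 3 is a primitive root.
So 3 is the smallest generator of (Z/17Z)^×.

3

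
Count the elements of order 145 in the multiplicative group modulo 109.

0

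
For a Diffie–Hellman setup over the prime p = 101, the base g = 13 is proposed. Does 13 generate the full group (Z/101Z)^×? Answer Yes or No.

No

φ(101) = 101 − 1 = 100 = 2^2 · 5^2.
An element g generates (Z/101Z)^× iff g^(100/q) ≢ 1 (mod 101) for each prime q ∈ {2, 5}.
13^50 ≡ 1 (mod 101)  [q = 2: ≡ 1 ✗]
13^20 ≡ 95 (mod 101)  [q = 5: ≢ 1 ✓]
Since 13^50 ≡ 1, the order of 13 divides 50 < 100, so 13 is not a primitive root.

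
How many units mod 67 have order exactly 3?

2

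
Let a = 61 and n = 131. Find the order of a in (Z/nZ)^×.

5

Since 61 ∈ (Z/131Z)^×, its order divides φ(131) = 131 − 1 = 130 = 2 · 5 · 13.
Divisors of 130: 1, 2, 5, 10, 13, 26, 65, 130.
Test each divisor d:
61^1 ≡ 61
61^2 ≡ 53
61^5 ≡ 1
So ord_131(61) = 5.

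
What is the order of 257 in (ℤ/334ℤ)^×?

166

ord(257) | φ(334) = φ(2)·φ(167) = 1·166 = 166 = 2 · 83.
Divisors of 166: 1, 2, 83, 166.
Evaluate successive powers at the divisors of 166:
257^1 ≡ 257 (mod 334)
257^2 ≡ 251 (mod 334)
257^83 ≡ 333 (mod 334)
257^166 ≡ 1 (mod 334) ✓
Therefore the multiplicative order of 257 modulo 334 is 166.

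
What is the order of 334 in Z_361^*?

Since 334 ∈ (Z/361Z)^×, its order divides φ(361) = φ(19^2) = 19·(19−1) = 342 = 2 · 3^2 · 19.
Divisors of 342: 1, 2, 3, 6, 9, 18, 19, 38, 57, 114, 171, 342.
Check 334^d mod 361 for each divisor in increasing order:
334^1 ≡ 334
334^2 ≡ 7
334^3 ≡ 172
334^6 ≡ 343
334^9 ≡ 153
334^18 ≡ 305
334^19 ≡ 68
334^38 ≡ 292
334^57 ≡ 1
The smallest such exponent is 57, so the order of 334 is 57.

57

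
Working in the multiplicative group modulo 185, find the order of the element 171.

12

ord(171) | φ(185) = φ(5·37) = (5−1)·(37−1) = 4·36 = 144 = 2^4 · 3^2.
Divisors of 144: 1, 2, 3, 4, 6, 8, 9, 12, 16, 18, 24, 36, 48, 72, 144.
Check 171^d mod 185 for each divisor in increasing order:
171^1 ≡ 171 (mod 185)
171^2 ≡ 11 (mod 185)
171^3 ≡ 31 (mod 185)
171^4 ≡ 121 (mod 185)
171^6 ≡ 36 (mod 185)
171^8 ≡ 26 (mod 185)
171^9 ≡ 6 (mod 185)
171^12 ≡ 1 (mod 185) ✓
Therefore the multiplicative order of 171 modulo 185 is 12.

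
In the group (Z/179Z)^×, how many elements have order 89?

88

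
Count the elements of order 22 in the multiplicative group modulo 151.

φ(151) = 151 − 1 = 150 = 2 · 3 · 5^2.
In a cyclic group of order 150, there are φ(d) elements of order d for each divisor d of 150, and zero for non-divisors.
Since 22 ∤ 150, the count is 0.

0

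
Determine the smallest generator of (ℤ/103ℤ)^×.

φ(103) = 103 − 1 = 102 = 2 · 3 · 17.
Test candidates g = 2, 3, … against the prime factors q ∈ {2, 3, 17} of φ(103): g is a generator iff g^(102/q) ≢ 1 for every such q.
g = 2: 2^51 ≡ 1 — hits 1, so not a primitive root.
g = 3: 3^51 ≡ 102; 3^34 ≡ 1 — hits 1, so not a primitive root.
g = 4: 4^51 ≡ 1 — hits 1, so not a primitive root.
g = 5: 5^51 ≡ 102; 5^34 ≡ 56; 5^6 ≡ 72 — none is 1, so 5 is a primitive root.
So 5 is the smallest generator of (Z/103Z)^×.

5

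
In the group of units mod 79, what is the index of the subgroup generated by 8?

6

By Lagrange's theorem, ord_79(8) divides φ(79) = 79 − 1 = 78 = 2 · 3 · 13.
Divisors of 78: 1, 2, 3, 6, 13, 26, 39, 78.
Test each divisor d:
8^1 ≡ 8 (mod 79)
8^2 ≡ 64 (mod 79)
8^3 ≡ 38 (mod 79)
8^6 ≡ 22 (mod 79)
8^13 ≡ 1 (mod 79) ✓
The order of 8 is 13, so the subgroup it generates has 13 elements.
Index = |(Z/79Z)^×| / |⟨8⟩| = 78 / 13 = 6.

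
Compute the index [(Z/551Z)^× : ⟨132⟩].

By Lagrange's theorem, ord_551(132) divides φ(551) = φ(19·29) = (19−1)·(29−1) = 18·28 = 504 = 2^3 · 3^2 · 7.
Divisors of 504: 1, 2, 3, 4, 6, 7, 8, 9, 12, 14, 18, 21, 24, 28, 36, 42, 56, 63, 72, 84, 126, 168, 252, 504.
Compute 132^d (mod 551) for the divisors d until we hit 1:
132^1 ≡ 132 (mod 551)
132^2 ≡ 343 (mod 551)
132^3 ≡ 94 (mod 551)
132^4 ≡ 286 (mod 551)
132^6 ≡ 20 (mod 551)
132^7 ≡ 436 (mod 551)
132^8 ≡ 248 (mod 551)
132^9 ≡ 227 (mod 551)
132^12 ≡ 400 (mod 551)
132^14 ≡ 1 (mod 551) ✓
Thus |⟨132⟩| = ord(132) = 14.
Index = |(Z/551Z)^×| / |⟨132⟩| = 504 / 14 = 36.

36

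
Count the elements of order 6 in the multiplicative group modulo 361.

φ(361) = φ(19^2) = 19·(19−1) = 342 = 2 · 3^2 · 19.
In a cyclic group of order 342, there are φ(d) elements of order d for each divisor d of 342, and zero for non-divisors.
6 = 2 · 3 divides 342, and φ(6) = 2.

2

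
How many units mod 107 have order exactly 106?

52

φ(107) = 107 − 1 = 106 = 2 · 53.
(Z/107Z)^× is cyclic (|G| = 106); a cyclic group of order m has exactly φ(d) elements of each order d | m, and none otherwise.
106 = 2 · 53 divides 106, and φ(106) = 52.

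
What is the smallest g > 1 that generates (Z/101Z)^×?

φ(101) = 101 − 1 = 100 = 2^2 · 5^2.
Test candidates g = 2, 3, … against the prime factors q ∈ {2, 5} of φ(101): g is a generator iff g^(100/q) ≢ 1 for every such q.
g = 2: 2^50 ≡ 100; 2^20 ≡ 95 — none is 1, so 2 is a primitive root.
So 2 is the smallest generator of (Z/101Z)^×.

2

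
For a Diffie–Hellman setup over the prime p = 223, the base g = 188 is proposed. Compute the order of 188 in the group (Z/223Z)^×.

The order of 188 must divide φ(223) = 223 − 1 = 222 = 2 · 3 · 37.
Divisors of 222: 1, 2, 3, 6, 37, 74, 111, 222.
Evaluate successive powers at the divisors of 222:
188^1 ≡ 188 (mod 223)
188^2 ≡ 110 (mod 223)
188^3 ≡ 164 (mod 223)
188^6 ≡ 136 (mod 223)
188^37 ≡ 183 (mod 223)
188^74 ≡ 39 (mod 223)
188^111 ≡ 1 (mod 223) ✓
Hence ord(188) = 111.

111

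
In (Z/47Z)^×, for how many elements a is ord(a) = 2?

φ(47) = 47 − 1 = 46 = 2 · 23.
In a cyclic group of order 46, there are φ(d) elements of order d for each divisor d of 46, and zero for non-divisors.
2 | 46, and φ(2) = 2 − 1 = 1.

1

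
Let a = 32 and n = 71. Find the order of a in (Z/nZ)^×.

7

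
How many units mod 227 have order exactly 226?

112

φ(227) = 227 − 1 = 226 = 2 · 113.
Since (Z/227Z)^× is cyclic of order 226, the number of elements of order d is φ(d) when d | 226 and 0 otherwise.
226 = 2 · 113 divides 226, and φ(226) = 112.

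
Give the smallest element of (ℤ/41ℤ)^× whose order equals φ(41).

φ(41) = 41 − 1 = 40 = 2^3 · 5.
Test candidates g = 2, 3, … against the prime factors q ∈ {2, 5} of φ(41): g is a generator iff g^(40/q) ≢ 1 for every such q.
g = 2: 2^20 ≡ 1 — hits 1, so not a primitive root.
g = 3: 3^20 ≡ 40; 3^8 ≡ 1 — hits 1, so not a primitive root.
g = 4: 4^20 ≡ 1 — hits 1, so not a primitive root.
g = 5: 5^20 ≡ 1 — hits 1, so not a primitive root.
g = 6: 6^20 ≡ 40; 6^8 ≡ 10 — none is 1, so 6 is a primitive root.
So 6 is the smallest generator of (Z/41Z)^×.

6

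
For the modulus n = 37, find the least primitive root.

φ(37) = 37 − 1 = 36 = 2^2 · 3^2.
Test candidates g = 2, 3, … against the prime factors q ∈ {2, 3} of φ(37): g is a generator iff g^(36/q) ≢ 1 for every such q.
g = 2: 2^18 ≡ 36; 2^12 ≡ 26 — none is 1, so 2 is a primitive root.
Hence the least primitive root of 37 is 2.

2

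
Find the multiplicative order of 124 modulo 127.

63

Since 124 ∈ (Z/127Z)^×, its order divides φ(127) = 127 − 1 = 126 = 2 · 3^2 · 7.
Divisors of 126: 1, 2, 3, 6, 7, 9, 14, 18, 21, 42, 63, 126.
Check 124^d mod 127 for each divisor in increasing order:
124^1 ≡ 124 (mod 127)
124^2 ≡ 9 (mod 127)
124^3 ≡ 100 (mod 127)
124^6 ≡ 94 (mod 127)
124^7 ≡ 99 (mod 127)
124^9 ≡ 2 (mod 127)
124^14 ≡ 22 (mod 127)
124^18 ≡ 4 (mod 127)
124^21 ≡ 19 (mod 127)
124^42 ≡ 107 (mod 127)
124^63 ≡ 1 (mod 127) ✓
The smallest such exponent is 63, so the order of 124 is 63.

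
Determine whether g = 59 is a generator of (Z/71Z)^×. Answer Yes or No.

Yes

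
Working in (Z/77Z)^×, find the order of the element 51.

Since 51 ∈ (Z/77Z)^×, its order divides φ(77) = φ(7·11) = (7−1)·(11−1) = 6·10 = 60 = 2^2 · 3 · 5.
Divisors of 60: 1, 2, 3, 4, 5, 6, 10, 12, 15, 20, 30, 60.
Test each divisor d:
51^1 ≡ 51
51^2 ≡ 60
51^3 ≡ 57
51^4 ≡ 58
51^5 ≡ 32
51^6 ≡ 15
51^10 ≡ 23
51^12 ≡ 71
51^15 ≡ 43
51^20 ≡ 67
51^30 ≡ 1
Therefore the multiplicative order of 51 modulo 77 is 30.

30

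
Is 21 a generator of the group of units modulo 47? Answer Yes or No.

No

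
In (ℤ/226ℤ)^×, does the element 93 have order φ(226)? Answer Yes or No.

φ(226) = φ(2)·φ(113) = 1·112 = 112 = 2^4 · 7.
An element g generates (Z/226Z)^× iff g^(112/q) ≢ 1 (mod 226) for each prime q ∈ {2, 7}.
93^56 ≡ 225 (mod 226)  [q = 2: ≢ 1 ✓]
93^16 ≡ 141 (mod 226)  [q = 7: ≢ 1 ✓]
All checks pass, so 93 has order 112 and is a primitive root modulo 226.

Yes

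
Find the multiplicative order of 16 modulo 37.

9

The order of 16 must divide φ(37) = 37 − 1 = 36 = 2^2 · 3^2.
Divisors of 36: 1, 2, 3, 4, 6, 9, 12, 18, 36.
Evaluate successive powers at the divisors of 36:
16^1 ≡ 16 (mod 37)
16^2 ≡ 34 (mod 37)
16^3 ≡ 26 (mod 37)
16^4 ≡ 9 (mod 37)
16^6 ≡ 10 (mod 37)
16^9 ≡ 1 (mod 37) ✓
The smallest such exponent is 9, so the order of 16 is 9.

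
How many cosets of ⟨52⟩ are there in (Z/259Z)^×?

The order of 52 must divide φ(259) = φ(7·37) = (7−1)·(37−1) = 6·36 = 216 = 2^3 · 3^3.
Divisors of 216: 1, 2, 3, 4, 6, 8, 9, 12, 18, 24, 27, 36, 54, 72, 108, 216.
Evaluate successive powers at the divisors of 216:
52^1 ≡ 52
52^2 ≡ 114
52^3 ≡ 230
52^4 ≡ 46
52^6 ≡ 64
52^8 ≡ 44
52^9 ≡ 216
52^12 ≡ 211
52^18 ≡ 36
52^24 ≡ 232
52^27 ≡ 6
52^36 ≡ 1
Thus |⟨52⟩| = ord(52) = 36.
The index is φ(259) / ord(52) = 216 / 36 = 6.

6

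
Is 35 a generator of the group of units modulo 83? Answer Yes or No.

φ(83) = 83 − 1 = 82 = 2 · 41.
An element g generates (Z/83Z)^× iff g^(82/q) ≢ 1 (mod 83) for each prime q ∈ {2, 41}.
35^41 ≡ 82 (mod 83)  [q = 2: ≢ 1 ✓]
35^2 ≡ 63 (mod 83)  [q = 41: ≢ 1 ✓]
Every test exponent gives a nontrivial residue, hence 35 generates the full group.

Yes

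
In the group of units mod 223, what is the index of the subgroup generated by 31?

2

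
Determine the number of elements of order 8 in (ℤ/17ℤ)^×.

φ(17) = 17 − 1 = 16 = 2^4.
(Z/17Z)^× is cyclic (|G| = 16); a cyclic group of order m has exactly φ(d) elements of each order d | m, and none otherwise.
8 = 2^3 divides 16, and φ(8) = 4.

4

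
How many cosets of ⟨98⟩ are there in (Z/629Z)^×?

16

ord(98) | φ(629) = φ(17·37) = (17−1)·(37−1) = 16·36 = 576 = 2^6 · 3^2.
Divisors of 576: 1, 2, 3, 4, 6, 8, 9, 12, 16, 18, 24, 32, 36, 48, 64, 72, 96, 144, 192, 288, 576.
Evaluate successive powers at the divisors of 576:
98^1 ≡ 98
98^2 ≡ 169
98^3 ≡ 208
98^4 ≡ 256
98^6 ≡ 492
98^8 ≡ 120
98^9 ≡ 438
98^12 ≡ 528
98^16 ≡ 562
98^18 ≡ 628
98^24 ≡ 137
98^32 ≡ 86
98^36 ≡ 1
The order of 98 is 36, so the subgroup it generates has 36 elements.
The index is φ(629) / ord(98) = 576 / 36 = 16.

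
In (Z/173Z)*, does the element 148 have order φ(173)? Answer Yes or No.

No

φ(173) = 173 − 1 = 172 = 2^2 · 43.
148 is a primitive root mod 173 iff 148^(φ(173)/q) ≢ 1 for every prime q | φ(173), i.e. q ∈ {2, 43}.
148^86 ≡ 1 (mod 173)  [q = 2: ≡ 1 ✗]
148^4 ≡ 164 (mod 173)  [q = 43: ≢ 1 ✓]
The check at q = 2 fails, so 148 generates a proper subgroup.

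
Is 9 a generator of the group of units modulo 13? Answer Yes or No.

No

φ(13) = 13 − 1 = 12 = 2^2 · 3.
It suffices to check that the order of 9 is not a proper divisor of 12: compute 9^(12/q) for q ∈ {2, 3}.
9^6 ≡ 1 (mod 13)  [q = 2: ≡ 1 ✗]
9^4 ≡ 9 (mod 13)  [q = 3: ≢ 1 ✓]
Since 9^6 ≡ 1, the order of 9 divides 6 < 12, so 9 is not a primitive root.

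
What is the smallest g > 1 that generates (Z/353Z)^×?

3

φ(353) = 353 − 1 = 352 = 2^5 · 11.
Test candidates g = 2, 3, … against the prime factors q ∈ {2, 11} of φ(353): g is a generator iff g^(352/q) ≢ 1 for every such q.
g = 2: 2^176 ≡ 1 — hits 1, so not a primitive root.
g = 3: 3^176 ≡ 352; 3^32 ≡ 140 — none is 1, so 3 is a primitive root.
Hence the least primitive root of 353 is 3.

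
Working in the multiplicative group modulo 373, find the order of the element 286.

31

Since 286 ∈ (Z/373Z)^×, its order divides φ(373) = 373 − 1 = 372 = 2^2 · 3 · 31.
Divisors of 372: 1, 2, 3, 4, 6, 12, 31, 62, 93, 124, 186, 372.
Evaluate successive powers at the divisors of 372:
286^1 ≡ 286 (mod 373)
286^2 ≡ 109 (mod 373)
286^3 ≡ 215 (mod 373)
286^4 ≡ 318 (mod 373)
286^6 ≡ 346 (mod 373)
286^12 ≡ 356 (mod 373)
286^31 ≡ 1 (mod 373) ✓
Hence ord(286) = 31.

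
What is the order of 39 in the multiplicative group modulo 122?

30

The order of 39 must divide φ(122) = φ(2)·φ(61) = 1·60 = 60 = 2^2 · 3 · 5.
Divisors of 60: 1, 2, 3, 4, 5, 6, 10, 12, 15, 20, 30, 60.
Check 39^d mod 122 for each divisor in increasing order:
39^1 ≡ 39 (mod 122)
39^2 ≡ 57 (mod 122)
39^3 ≡ 27 (mod 122)
39^4 ≡ 77 (mod 122)
39^5 ≡ 75 (mod 122)
39^6 ≡ 119 (mod 122)
39^10 ≡ 13 (mod 122)
39^12 ≡ 9 (mod 122)
39^15 ≡ 121 (mod 122)
39^20 ≡ 47 (mod 122)
39^30 ≡ 1 (mod 122) ✓
Hence ord(39) = 30.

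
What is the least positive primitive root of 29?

2

φ(29) = 29 − 1 = 28 = 2^2 · 7.
g is a primitive root iff g^(28/q) ≢ 1 (mod 29) for each prime q ∈ {2, 7}.
g = 2: 2^14 ≡ 28; 2^4 ≡ 16 — none is 1, so 2 is a primitive root.
Hence the least primitive root of 29 is 2.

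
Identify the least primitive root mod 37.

2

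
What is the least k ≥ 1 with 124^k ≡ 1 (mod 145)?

28

The order of 124 must divide φ(145) = φ(5·29) = (5−1)·(29−1) = 4·28 = 112 = 2^4 · 7.
Divisors of 112: 1, 2, 4, 7, 8, 14, 16, 28, 56, 112.
Evaluate successive powers at the divisors of 112:
124^1 ≡ 124 (mod 145)
124^2 ≡ 6 (mod 145)
124^4 ≡ 36 (mod 145)
124^7 ≡ 104 (mod 145)
124^8 ≡ 136 (mod 145)
124^14 ≡ 86 (mod 145)
124^16 ≡ 81 (mod 145)
124^28 ≡ 1 (mod 145) ✓
Hence ord(124) = 28.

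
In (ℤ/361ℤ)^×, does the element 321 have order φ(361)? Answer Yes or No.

No

φ(361) = φ(19^2) = 19·(19−1) = 342 = 2 · 3^2 · 19.
321 is a primitive root mod 361 iff 321^(φ(361)/q) ≢ 1 for every prime q | φ(361), i.e. q ∈ {2, 3, 19}.
321^171 ≡ 1 (mod 361)  [q = 2: ≡ 1 ✗]
321^114 ≡ 292 (mod 361)  [q = 3: ≢ 1 ✓]
321^18 ≡ 39 (mod 361)  [q = 19: ≢ 1 ✓]
321^171 ≡ 1 shows ord(321) | 171, strictly less than φ(361); not a primitive root.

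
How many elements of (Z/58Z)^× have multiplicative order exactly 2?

1

φ(58) = φ(2)·φ(29) = 1·28 = 28 = 2^2 · 7.
Since (Z/58Z)^× is cyclic of order 28, the number of elements of order d is φ(d) when d | 28 and 0 otherwise.
2 | 28, and φ(2) = 2 − 1 = 1.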